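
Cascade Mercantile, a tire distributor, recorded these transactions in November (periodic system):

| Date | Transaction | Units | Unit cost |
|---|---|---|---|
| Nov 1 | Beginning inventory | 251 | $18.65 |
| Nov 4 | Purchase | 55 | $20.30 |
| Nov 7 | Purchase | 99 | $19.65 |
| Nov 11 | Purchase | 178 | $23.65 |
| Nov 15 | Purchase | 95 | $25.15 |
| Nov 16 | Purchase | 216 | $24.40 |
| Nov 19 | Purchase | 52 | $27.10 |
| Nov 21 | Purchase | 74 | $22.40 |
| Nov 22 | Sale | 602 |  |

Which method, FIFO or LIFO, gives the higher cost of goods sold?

LIFO

FIFO COGS: 251 @ $18.65 + 55 @ $20.30 + 99 @ $19.65 + 178 @ $23.65 + 19 @ $25.15 = $12,430.55
LIFO COGS: 74 @ $22.40 + 52 @ $27.10 + 216 @ $24.40 + 95 @ $25.15 + 165 @ $23.65 = $14,628.70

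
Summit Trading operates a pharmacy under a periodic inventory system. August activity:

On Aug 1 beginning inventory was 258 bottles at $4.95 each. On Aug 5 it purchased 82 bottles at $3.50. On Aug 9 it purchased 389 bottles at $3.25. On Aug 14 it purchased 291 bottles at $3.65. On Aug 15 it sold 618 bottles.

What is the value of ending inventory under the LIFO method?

Ending inventory = $1,765.60

Aug 15, 618 sold [LIFO — newest first]: 291 @ $3.65 + 327 @ $3.25 = $2,124.90
Ending inventory: 258 @ $4.95 + 82 @ $3.50 + 62 @ $3.25 = $1,765.60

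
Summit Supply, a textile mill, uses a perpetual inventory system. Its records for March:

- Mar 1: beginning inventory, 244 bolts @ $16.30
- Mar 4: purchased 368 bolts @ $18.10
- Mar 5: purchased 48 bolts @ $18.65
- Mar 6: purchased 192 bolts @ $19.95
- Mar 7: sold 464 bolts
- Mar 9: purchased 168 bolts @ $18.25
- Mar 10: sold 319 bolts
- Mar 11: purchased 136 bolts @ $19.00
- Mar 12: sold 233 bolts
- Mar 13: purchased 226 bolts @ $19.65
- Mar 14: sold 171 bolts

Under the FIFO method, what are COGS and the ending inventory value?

COGS = $21,622.75; ending inventory = $3,831.75

Mar 7, 464 sold [FIFO — oldest first]: 244 @ $16.30 + 220 @ $18.10 = $7,959.20
Mar 10, 319 sold [FIFO — oldest first]: 148 @ $18.10 + 48 @ $18.65 + 123 @ $19.95 = $6,027.85
Mar 12, 233 sold [FIFO — oldest first]: 69 @ $19.95 + 164 @ $18.25 = $4,369.55
Mar 14, 171 sold [FIFO — oldest first]: 4 @ $18.25 + 136 @ $19.00 + 31 @ $19.65 = $3,266.15
Total COGS = $7,959.20 + $6,027.85 + $4,369.55 + $3,266.15 = $21,622.75
Ending inventory: 195 @ $19.65 = $3,831.75
Check: goods available $25,454.50 = COGS $21,622.75 + ending $3,831.75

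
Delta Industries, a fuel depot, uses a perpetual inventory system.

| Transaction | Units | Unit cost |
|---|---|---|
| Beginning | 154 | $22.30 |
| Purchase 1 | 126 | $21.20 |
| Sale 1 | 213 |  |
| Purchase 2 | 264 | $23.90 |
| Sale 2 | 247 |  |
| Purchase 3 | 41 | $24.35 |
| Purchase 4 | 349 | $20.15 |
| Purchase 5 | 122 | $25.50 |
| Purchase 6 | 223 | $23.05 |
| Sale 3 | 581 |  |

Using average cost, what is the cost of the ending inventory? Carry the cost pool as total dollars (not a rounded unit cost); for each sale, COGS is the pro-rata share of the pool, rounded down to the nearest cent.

After Beginning: 154 on hand, pool $3,434.20 (≈ $22.3000 each)
After Purchase 1: 280 on hand, pool $6,105.40 (≈ $21.8050 each)
Sale 1, sell 213: 213/280 × $6,105.40 → $4,644.46
After Purchase 2: 331 on hand, pool $7,770.54 (≈ $23.4760 each)
Sale 2, sell 247: 247/331 × $7,770.54 → $5,798.56
After Purchase 3: 125 on hand, pool $2,970.33 (≈ $23.7626 each)
After Purchase 4: 474 on hand, pool $10,002.68 (≈ $21.1027 each)
After Purchase 5: 596 on hand, pool $13,113.68 (≈ $22.0028 each)
After Purchase 6: 819 on hand, pool $18,253.83 (≈ $22.2879 each)
Sale 3, sell 581: 581/819 × $18,253.83 → $12,949.29
Total COGS = $4,644.46 + $5,798.56 + $12,949.29 = $23,392.31
Ending inventory (cost pool remaining) = $5,304.54

Ending inventory = $5,304.54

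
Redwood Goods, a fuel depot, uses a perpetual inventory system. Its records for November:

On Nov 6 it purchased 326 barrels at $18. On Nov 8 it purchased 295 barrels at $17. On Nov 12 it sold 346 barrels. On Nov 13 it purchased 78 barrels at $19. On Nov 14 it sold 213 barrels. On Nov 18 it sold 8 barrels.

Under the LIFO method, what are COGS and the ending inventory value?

COGS = $9,989; ending inventory = $2,376

Nov 12, 346 sold [LIFO — newest first]: 295 @ $17 + 51 @ $18 = $5,933
Nov 14, 213 sold [LIFO — newest first]: 78 @ $19 + 135 @ $18 = $3,912
Nov 18, 8 sold [LIFO — newest first]: 8 @ $18 = $144
Total COGS = $5,933 + $3,912 + $144 = $9,989
Ending inventory: 132 @ $18 = $2,376
Check: goods available $12,365 = COGS $9,989 + ending $2,376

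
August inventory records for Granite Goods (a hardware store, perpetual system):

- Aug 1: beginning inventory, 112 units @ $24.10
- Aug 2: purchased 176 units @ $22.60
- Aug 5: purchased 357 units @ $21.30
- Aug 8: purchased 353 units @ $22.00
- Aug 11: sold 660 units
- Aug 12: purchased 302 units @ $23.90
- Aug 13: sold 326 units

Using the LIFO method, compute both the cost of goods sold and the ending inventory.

COGS = $22,034.10; ending inventory = $7,230.60

Aug 11, 660 sold [LIFO — newest first]: 353 @ $22.00 + 307 @ $21.30 = $14,305.10
Aug 13, 326 sold [LIFO — newest first]: 302 @ $23.90 + 24 @ $21.30 = $7,729.00
Total COGS = $14,305.10 + $7,729.00 = $22,034.10
Ending inventory: 112 @ $24.10 + 176 @ $22.60 + 26 @ $21.30 = $7,230.60
Check: goods available $29,264.70 = COGS $22,034.10 + ending $7,230.60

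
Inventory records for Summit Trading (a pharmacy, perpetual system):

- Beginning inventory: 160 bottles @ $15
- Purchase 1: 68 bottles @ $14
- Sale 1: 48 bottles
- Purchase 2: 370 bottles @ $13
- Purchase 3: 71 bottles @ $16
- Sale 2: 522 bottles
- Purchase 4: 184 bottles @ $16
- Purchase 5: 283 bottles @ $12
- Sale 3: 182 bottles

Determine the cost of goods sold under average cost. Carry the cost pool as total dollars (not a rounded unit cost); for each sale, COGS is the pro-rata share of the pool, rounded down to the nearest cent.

COGS = $10,407.32

After Beginning: 160 on hand, pool $2,400.00 (≈ $15.0000 each)
After Purchase 1: 228 on hand, pool $3,352.00 (≈ $14.7018 each)
Sale 1, sell 48: 48/228 × $3,352.00 → $705.68
After Purchase 2: 550 on hand, pool $7,456.32 (≈ $13.5569 each)
After Purchase 3: 621 on hand, pool $8,592.32 (≈ $13.8363 each)
Sale 2, sell 522: 522/621 × $8,592.32 → $7,222.52
After Purchase 4: 283 on hand, pool $4,313.80 (≈ $15.2431 each)
After Purchase 5: 566 on hand, pool $7,709.80 (≈ $13.6216 each)
Sale 3, sell 182: 182/566 × $7,709.80 → $2,479.12
Total COGS = $705.68 + $7,222.52 + $2,479.12 = $10,407.32
Ending inventory (cost pool remaining) = $5,230.68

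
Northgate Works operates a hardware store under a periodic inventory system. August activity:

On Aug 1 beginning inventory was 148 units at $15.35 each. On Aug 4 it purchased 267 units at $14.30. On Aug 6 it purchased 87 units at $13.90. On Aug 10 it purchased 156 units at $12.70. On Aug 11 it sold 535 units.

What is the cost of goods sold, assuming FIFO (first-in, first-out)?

COGS = $7,718.30

Aug 11, 535 sold [FIFO — oldest first]: 148 @ $15.35 + 267 @ $14.30 + 87 @ $13.90 + 33 @ $12.70 = $7,718.30
Ending inventory: 123 @ $12.70 = $1,562.10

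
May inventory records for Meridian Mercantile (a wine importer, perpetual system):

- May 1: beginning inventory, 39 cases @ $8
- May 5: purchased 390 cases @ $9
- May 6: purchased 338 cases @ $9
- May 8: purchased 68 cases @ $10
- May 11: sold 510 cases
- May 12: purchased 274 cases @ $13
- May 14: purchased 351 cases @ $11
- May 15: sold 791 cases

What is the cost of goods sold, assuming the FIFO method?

COGS = $13,218

May 11, 510 sold [FIFO — oldest first]: 39 @ $8 + 390 @ $9 + 81 @ $9 = $4,551
May 15, 791 sold [FIFO — oldest first]: 257 @ $9 + 68 @ $10 + 274 @ $13 + 192 @ $11 = $8,667
Total COGS = $4,551 + $8,667 = $13,218
Ending inventory: 159 @ $11 = $1,749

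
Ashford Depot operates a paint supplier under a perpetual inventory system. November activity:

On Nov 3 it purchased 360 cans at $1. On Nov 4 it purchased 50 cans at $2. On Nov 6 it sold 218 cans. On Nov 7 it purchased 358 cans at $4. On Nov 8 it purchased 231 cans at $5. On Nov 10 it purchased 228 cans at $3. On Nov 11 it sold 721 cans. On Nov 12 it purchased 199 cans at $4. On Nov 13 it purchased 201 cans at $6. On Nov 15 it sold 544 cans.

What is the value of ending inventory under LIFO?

Ending inventory = $144

Nov 6, 218 sold [LIFO — newest first]: 50 @ $2 + 168 @ $1 = $268
Nov 11, 721 sold [LIFO — newest first]: 228 @ $3 + 231 @ $5 + 262 @ $4 = $2,887
Nov 15, 544 sold [LIFO — newest first]: 201 @ $6 + 199 @ $4 + 96 @ $4 + 48 @ $1 = $2,434
Total COGS = $268 + $2,887 + $2,434 = $5,589
Ending inventory: 144 @ $1 = $144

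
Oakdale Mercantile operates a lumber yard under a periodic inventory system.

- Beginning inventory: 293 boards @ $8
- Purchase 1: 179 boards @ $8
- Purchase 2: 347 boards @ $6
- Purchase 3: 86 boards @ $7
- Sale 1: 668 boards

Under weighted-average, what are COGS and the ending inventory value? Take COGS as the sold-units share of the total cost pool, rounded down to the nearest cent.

COGS = $4,768.26; ending inventory = $1,691.74

Sale 1, sell 668: 668/905 × $6,460.00 → $4,768.26
Ending inventory (cost pool remaining) = $1,691.74
Check: goods available $6,460.00 = COGS $4,768.26 + ending $1,691.74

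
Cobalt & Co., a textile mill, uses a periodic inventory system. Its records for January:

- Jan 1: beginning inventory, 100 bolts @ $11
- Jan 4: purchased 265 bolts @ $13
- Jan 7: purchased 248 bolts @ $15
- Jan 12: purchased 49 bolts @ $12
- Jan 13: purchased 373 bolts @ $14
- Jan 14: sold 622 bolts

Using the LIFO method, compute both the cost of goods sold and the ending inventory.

Jan 14, 622 sold [LIFO — newest first]: 373 @ $14 + 49 @ $12 + 200 @ $15 = $8,810
Ending inventory: 100 @ $11 + 265 @ $13 + 48 @ $15 = $5,265
Check: goods available $14,075 = COGS $8,810 + ending $5,265

COGS = $8,810; ending inventory = $5,265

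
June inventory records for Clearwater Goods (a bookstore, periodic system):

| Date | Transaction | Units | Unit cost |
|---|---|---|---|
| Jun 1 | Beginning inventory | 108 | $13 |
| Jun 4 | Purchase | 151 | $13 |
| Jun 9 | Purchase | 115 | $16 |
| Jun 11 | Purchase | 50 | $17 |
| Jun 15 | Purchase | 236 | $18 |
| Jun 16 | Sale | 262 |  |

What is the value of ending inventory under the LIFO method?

Ending inventory = $5,615

Jun 16, 262 sold [LIFO — newest first]: 236 @ $18 + 26 @ $17 = $4,690
Ending inventory: 108 @ $13 + 151 @ $13 + 115 @ $16 + 24 @ $17 = $5,615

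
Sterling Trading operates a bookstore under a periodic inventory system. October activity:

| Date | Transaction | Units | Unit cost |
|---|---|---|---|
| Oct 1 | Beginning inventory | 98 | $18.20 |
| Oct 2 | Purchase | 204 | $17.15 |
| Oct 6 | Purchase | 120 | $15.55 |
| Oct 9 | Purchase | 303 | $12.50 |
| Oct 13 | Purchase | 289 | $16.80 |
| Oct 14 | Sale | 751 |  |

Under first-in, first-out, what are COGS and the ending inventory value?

Oct 14, 751 sold [FIFO — oldest first]: 98 @ $18.20 + 204 @ $17.15 + 120 @ $15.55 + 303 @ $12.50 + 26 @ $16.80 = $11,372.50
Ending inventory: 263 @ $16.80 = $4,418.40

COGS = $11,372.50; ending inventory = $4,418.40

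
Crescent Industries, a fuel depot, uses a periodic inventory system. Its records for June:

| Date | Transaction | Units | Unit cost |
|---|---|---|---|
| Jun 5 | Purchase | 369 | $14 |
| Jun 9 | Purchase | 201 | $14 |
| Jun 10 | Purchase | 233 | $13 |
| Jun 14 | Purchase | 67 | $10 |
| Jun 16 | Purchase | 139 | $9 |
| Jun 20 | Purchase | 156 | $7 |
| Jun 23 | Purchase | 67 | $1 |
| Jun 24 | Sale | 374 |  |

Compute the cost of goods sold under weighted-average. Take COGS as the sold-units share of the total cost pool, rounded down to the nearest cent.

Jun 24, sell 374: 374/1232 × $14,089.00 → $4,277.01
Ending inventory (cost pool remaining) = $9,811.99

COGS = $4,277.01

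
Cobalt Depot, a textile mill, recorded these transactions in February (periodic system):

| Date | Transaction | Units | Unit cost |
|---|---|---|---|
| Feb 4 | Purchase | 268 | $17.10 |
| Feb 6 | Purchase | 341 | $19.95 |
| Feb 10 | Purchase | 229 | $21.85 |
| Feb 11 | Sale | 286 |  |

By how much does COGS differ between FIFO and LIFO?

FIFO COGS: 268 @ $17.10 + 18 @ $19.95 = $4,941.90
LIFO COGS: 229 @ $21.85 + 57 @ $19.95 = $6,140.80
Difference = |$4,941.90 − $6,140.80| = $1,198.90

$1,198.90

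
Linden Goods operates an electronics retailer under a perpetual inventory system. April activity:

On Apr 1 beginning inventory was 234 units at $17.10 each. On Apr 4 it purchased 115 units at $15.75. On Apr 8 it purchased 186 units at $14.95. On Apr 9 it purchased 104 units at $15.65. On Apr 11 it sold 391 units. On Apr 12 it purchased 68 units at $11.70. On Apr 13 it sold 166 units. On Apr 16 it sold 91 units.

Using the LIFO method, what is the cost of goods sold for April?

Apr 11, 391 sold [LIFO — newest first]: 104 @ $15.65 + 186 @ $14.95 + 101 @ $15.75 = $5,999.05
Apr 13, 166 sold [LIFO — newest first]: 68 @ $11.70 + 14 @ $15.75 + 84 @ $17.10 = $2,452.50
Apr 16, 91 sold [LIFO — newest first]: 91 @ $17.10 = $1,556.10
Total COGS = $5,999.05 + $2,452.50 + $1,556.10 = $10,007.65
Ending inventory: 59 @ $17.10 = $1,008.90

COGS = $10,007.65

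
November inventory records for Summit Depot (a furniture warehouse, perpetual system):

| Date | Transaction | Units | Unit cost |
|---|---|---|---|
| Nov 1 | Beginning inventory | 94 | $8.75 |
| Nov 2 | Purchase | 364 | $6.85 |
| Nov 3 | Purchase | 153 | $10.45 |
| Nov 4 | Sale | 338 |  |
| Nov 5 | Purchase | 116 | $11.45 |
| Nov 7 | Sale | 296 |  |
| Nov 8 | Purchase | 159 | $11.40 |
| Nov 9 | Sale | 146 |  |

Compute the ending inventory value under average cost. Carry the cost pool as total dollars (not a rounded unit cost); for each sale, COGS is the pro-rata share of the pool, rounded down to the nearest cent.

Ending inventory = $1,116.85

After Nov 1: 94 on hand, pool $822.50 (≈ $8.7500 each)
After Nov 2: 458 on hand, pool $3,315.90 (≈ $7.2400 each)
After Nov 3: 611 on hand, pool $4,914.75 (≈ $8.0438 each)
Nov 4, sell 338: 338/611 × $4,914.75 → $2,718.79
After Nov 5: 389 on hand, pool $3,524.16 (≈ $9.0595 each)
Nov 7, sell 296: 296/389 × $3,524.16 → $2,681.62
After Nov 8: 252 on hand, pool $2,655.14 (≈ $10.5363 each)
Nov 9, sell 146: 146/252 × $2,655.14 → $1,538.29
Total COGS = $2,718.79 + $2,681.62 + $1,538.29 = $6,938.70
Ending inventory (cost pool remaining) = $1,116.85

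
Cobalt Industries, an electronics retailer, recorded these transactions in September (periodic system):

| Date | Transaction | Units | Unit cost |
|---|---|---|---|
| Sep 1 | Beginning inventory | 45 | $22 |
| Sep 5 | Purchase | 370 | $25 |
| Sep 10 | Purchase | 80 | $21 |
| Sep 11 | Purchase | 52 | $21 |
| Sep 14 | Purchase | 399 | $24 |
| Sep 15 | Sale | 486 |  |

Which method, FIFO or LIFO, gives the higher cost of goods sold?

FIFO COGS: 45 @ $22 + 370 @ $25 + 71 @ $21 = $11,731
LIFO COGS: 399 @ $24 + 52 @ $21 + 35 @ $21 = $11,403

FIFO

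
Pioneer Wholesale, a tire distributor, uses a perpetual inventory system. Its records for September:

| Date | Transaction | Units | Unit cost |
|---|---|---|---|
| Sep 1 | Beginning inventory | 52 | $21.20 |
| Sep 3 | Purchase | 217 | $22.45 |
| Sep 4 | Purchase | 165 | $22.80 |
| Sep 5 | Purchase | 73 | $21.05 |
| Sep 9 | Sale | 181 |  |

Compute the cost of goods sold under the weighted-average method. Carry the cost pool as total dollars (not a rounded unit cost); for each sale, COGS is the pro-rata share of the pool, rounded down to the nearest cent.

After Sep 1: 52 on hand, pool $1,102.40 (≈ $21.2000 each)
After Sep 3: 269 on hand, pool $5,974.05 (≈ $22.2084 each)
After Sep 4: 434 on hand, pool $9,736.05 (≈ $22.4333 each)
After Sep 5: 507 on hand, pool $11,272.70 (≈ $22.2341 each)
Sep 9, sell 181: 181/507 × $11,272.70 → $4,024.37
Ending inventory (cost pool remaining) = $7,248.33

COGS = $4,024.37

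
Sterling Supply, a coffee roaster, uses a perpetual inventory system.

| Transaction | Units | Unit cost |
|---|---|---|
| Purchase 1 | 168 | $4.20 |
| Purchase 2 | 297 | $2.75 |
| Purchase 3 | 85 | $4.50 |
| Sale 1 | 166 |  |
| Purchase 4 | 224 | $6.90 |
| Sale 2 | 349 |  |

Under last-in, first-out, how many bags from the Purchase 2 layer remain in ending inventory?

91

Sale 1 (166) [LIFO — newest first]: 85 @ $4.50 + 81 @ $2.75 = $605.25
Sale 2 (349) [LIFO — newest first]: 224 @ $6.90 + 125 @ $2.75 = $1,889.35
Total COGS = $605.25 + $1,889.35 = $2,494.60
Ending inventory: 168 @ $4.20 + 91 @ $2.75 = $955.85
Check: goods available $3,450.45 = COGS $2,494.60 + ending $955.85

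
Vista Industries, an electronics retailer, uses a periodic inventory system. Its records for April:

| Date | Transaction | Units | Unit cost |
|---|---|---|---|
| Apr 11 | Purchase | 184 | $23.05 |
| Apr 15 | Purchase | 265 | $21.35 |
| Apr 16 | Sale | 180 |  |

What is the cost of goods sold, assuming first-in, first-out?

Apr 16, 180 sold [FIFO — oldest first]: 180 @ $23.05 = $4,149.00
Ending inventory: 4 @ $23.05 + 265 @ $21.35 = $5,749.95

COGS = $4,149.00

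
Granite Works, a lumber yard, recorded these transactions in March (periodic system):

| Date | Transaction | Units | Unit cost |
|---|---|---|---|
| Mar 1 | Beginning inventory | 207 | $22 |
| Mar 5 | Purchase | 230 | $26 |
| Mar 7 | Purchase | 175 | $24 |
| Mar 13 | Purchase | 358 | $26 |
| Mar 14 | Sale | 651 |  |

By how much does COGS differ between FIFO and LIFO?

$828

FIFO COGS: 207 @ $22 + 230 @ $26 + 175 @ $24 + 39 @ $26 = $15,748
LIFO COGS: 358 @ $26 + 175 @ $24 + 118 @ $26 = $16,576
Difference = |$15,748 − $16,576| = $828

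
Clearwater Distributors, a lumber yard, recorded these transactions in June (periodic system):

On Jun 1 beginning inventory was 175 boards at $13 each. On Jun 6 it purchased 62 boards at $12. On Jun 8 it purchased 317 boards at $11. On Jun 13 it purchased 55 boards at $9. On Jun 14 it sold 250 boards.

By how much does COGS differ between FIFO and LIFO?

FIFO COGS: 175 @ $13 + 62 @ $12 + 13 @ $11 = $3,162
LIFO COGS: 55 @ $9 + 195 @ $11 = $2,640
Difference = |$3,162 − $2,640| = $522

$522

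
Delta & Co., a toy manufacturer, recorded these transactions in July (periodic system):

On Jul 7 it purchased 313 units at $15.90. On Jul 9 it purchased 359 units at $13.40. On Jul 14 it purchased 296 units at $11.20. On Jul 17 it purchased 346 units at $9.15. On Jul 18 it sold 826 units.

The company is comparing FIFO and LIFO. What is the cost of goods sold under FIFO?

FIFO COGS: 313 @ $15.90 + 359 @ $13.40 + 154 @ $11.20 = $11,512.10
LIFO COGS: 346 @ $9.15 + 296 @ $11.20 + 184 @ $13.40 = $8,946.70

COGS = $11,512.10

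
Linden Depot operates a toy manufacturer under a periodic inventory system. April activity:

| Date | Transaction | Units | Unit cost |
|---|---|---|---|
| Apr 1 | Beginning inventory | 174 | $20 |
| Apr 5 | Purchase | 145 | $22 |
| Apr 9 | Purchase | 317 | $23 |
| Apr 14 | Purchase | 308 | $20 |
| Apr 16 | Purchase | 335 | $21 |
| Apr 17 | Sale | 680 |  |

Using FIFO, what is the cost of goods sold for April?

COGS = $14,841

Apr 17, 680 sold [FIFO — oldest first]: 174 @ $20 + 145 @ $22 + 317 @ $23 + 44 @ $20 = $14,841
Ending inventory: 264 @ $20 + 335 @ $21 = $12,315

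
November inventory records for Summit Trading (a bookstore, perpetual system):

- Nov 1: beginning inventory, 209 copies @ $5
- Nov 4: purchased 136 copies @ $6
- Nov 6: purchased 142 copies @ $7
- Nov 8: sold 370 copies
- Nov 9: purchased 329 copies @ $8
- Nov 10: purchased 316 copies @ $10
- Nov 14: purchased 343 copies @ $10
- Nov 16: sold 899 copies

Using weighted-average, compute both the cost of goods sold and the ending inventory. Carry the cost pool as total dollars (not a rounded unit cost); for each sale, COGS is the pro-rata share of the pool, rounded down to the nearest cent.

COGS = $10,229.91; ending inventory = $1,847.09

After Nov 1: 209 on hand, pool $1,045.00 (≈ $5.0000 each)
After Nov 4: 345 on hand, pool $1,861.00 (≈ $5.3942 each)
After Nov 6: 487 on hand, pool $2,855.00 (≈ $5.8624 each)
Nov 8, sell 370: 370/487 × $2,855.00 → $2,169.09
After Nov 9: 446 on hand, pool $3,317.91 (≈ $7.4393 each)
After Nov 10: 762 on hand, pool $6,477.91 (≈ $8.5012 each)
After Nov 14: 1105 on hand, pool $9,907.91 (≈ $8.9664 each)
Nov 16, sell 899: 899/1105 × $9,907.91 → $8,060.82
Total COGS = $2,169.09 + $8,060.82 = $10,229.91
Ending inventory (cost pool remaining) = $1,847.09
Check: goods available $12,077.00 = COGS $10,229.91 + ending $1,847.09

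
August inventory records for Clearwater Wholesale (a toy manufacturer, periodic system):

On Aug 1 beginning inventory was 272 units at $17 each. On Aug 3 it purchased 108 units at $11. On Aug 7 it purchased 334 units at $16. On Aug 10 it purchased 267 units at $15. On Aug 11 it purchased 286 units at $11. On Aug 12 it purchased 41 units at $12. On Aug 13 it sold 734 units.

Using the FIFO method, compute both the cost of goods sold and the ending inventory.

COGS = $11,456; ending inventory = $7,343

Aug 13, 734 sold [FIFO — oldest first]: 272 @ $17 + 108 @ $11 + 334 @ $16 + 20 @ $15 = $11,456
Ending inventory: 247 @ $15 + 286 @ $11 + 41 @ $12 = $7,343
Check: goods available $18,799 = COGS $11,456 + ending $7,343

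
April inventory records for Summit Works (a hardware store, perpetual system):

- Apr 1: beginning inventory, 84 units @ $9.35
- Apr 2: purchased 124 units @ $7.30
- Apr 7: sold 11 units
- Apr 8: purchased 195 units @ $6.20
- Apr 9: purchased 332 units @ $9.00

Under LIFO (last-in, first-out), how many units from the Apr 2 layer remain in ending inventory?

Apr 7, 11 sold [LIFO — newest first]: 11 @ $7.30 = $80.30
Ending inventory: 84 @ $9.35 + 113 @ $7.30 + 195 @ $6.20 + 332 @ $9.00 = $5,807.30

113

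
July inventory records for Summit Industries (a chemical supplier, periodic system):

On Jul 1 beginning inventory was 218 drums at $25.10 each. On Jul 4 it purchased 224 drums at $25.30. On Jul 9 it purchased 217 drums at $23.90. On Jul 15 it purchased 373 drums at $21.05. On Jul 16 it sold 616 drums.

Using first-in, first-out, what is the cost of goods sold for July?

COGS = $15,297.60

Jul 16, 616 sold [FIFO — oldest first]: 218 @ $25.10 + 224 @ $25.30 + 174 @ $23.90 = $15,297.60
Ending inventory: 43 @ $23.90 + 373 @ $21.05 = $8,879.35
Check: goods available $24,176.95 = COGS $15,297.60 + ending $8,879.35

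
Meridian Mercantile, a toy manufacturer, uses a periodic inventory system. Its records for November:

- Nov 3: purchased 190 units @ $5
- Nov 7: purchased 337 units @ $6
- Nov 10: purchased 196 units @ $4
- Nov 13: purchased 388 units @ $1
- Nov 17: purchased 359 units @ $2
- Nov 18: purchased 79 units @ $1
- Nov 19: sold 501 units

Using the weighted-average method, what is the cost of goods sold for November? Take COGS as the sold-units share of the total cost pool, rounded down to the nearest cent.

Nov 19, sell 501: 501/1549 × $4,941.00 → $1,598.08
Ending inventory (cost pool remaining) = $3,342.92

COGS = $1,598.08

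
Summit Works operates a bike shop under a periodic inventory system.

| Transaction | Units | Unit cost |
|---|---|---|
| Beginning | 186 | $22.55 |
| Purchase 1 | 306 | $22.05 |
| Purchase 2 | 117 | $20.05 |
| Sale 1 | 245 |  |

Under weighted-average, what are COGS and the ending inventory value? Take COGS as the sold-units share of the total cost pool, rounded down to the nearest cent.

Sale 1, sell 245: 245/609 × $13,287.45 → $5,345.52
Ending inventory (cost pool remaining) = $7,941.93

COGS = $5,345.52; ending inventory = $7,941.93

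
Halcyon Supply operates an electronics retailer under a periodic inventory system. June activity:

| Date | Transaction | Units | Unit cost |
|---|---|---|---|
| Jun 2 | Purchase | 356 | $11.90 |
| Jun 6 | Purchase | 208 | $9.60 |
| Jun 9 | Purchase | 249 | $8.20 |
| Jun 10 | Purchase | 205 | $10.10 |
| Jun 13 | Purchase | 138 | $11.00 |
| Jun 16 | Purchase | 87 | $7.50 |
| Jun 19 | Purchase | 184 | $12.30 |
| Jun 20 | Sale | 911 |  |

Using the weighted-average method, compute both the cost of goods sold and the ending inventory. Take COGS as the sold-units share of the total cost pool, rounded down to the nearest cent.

Jun 20, sell 911: 911/1427 × $14,779.20 → $9,435.07
Ending inventory (cost pool remaining) = $5,344.13
Check: goods available $14,779.20 = COGS $9,435.07 + ending $5,344.13

COGS = $9,435.07; ending inventory = $5,344.13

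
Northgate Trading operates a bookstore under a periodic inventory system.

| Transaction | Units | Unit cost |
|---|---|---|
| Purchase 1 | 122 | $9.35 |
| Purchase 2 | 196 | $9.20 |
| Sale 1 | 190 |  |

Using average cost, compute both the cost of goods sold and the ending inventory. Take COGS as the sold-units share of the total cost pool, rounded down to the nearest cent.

COGS = $1,758.93; ending inventory = $1,184.97

Sale 1, sell 190: 190/318 × $2,943.90 → $1,758.93
Ending inventory (cost pool remaining) = $1,184.97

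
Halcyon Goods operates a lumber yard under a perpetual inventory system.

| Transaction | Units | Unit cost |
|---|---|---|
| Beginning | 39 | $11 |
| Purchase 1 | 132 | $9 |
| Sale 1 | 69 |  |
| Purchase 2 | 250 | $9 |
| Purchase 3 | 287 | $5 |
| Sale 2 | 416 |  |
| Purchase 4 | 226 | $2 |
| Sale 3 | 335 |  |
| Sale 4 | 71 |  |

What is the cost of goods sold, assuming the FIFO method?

COGS = $5,668

Sale 1 (69) [FIFO — oldest first]: 39 @ $11 + 30 @ $9 = $699
Sale 2 (416) [FIFO — oldest first]: 102 @ $9 + 250 @ $9 + 64 @ $5 = $3,488
Sale 3 (335) [FIFO — oldest first]: 223 @ $5 + 112 @ $2 = $1,339
Sale 4 (71) [FIFO — oldest first]: 71 @ $2 = $142
Total COGS = $699 + $3,488 + $1,339 + $142 = $5,668
Ending inventory: 43 @ $2 = $86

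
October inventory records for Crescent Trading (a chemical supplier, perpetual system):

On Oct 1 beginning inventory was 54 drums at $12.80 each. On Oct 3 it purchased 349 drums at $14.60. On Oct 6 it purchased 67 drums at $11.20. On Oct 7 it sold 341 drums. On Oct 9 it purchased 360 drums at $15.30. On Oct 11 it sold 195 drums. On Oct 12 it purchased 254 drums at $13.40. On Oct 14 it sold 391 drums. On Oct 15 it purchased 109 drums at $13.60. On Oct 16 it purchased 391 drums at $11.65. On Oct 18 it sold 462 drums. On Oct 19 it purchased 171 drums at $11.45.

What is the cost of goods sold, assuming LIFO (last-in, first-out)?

Oct 7, 341 sold [LIFO — newest first]: 67 @ $11.20 + 274 @ $14.60 = $4,750.80
Oct 11, 195 sold [LIFO — newest first]: 195 @ $15.30 = $2,983.50
Oct 14, 391 sold [LIFO — newest first]: 254 @ $13.40 + 137 @ $15.30 = $5,499.70
Oct 18, 462 sold [LIFO — newest first]: 391 @ $11.65 + 71 @ $13.60 = $5,520.75
Total COGS = $4,750.80 + $2,983.50 + $5,499.70 + $5,520.75 = $18,754.75
Ending inventory: 54 @ $12.80 + 75 @ $14.60 + 28 @ $15.30 + 38 @ $13.60 + 171 @ $11.45 = $4,689.35
Check: goods available $23,444.10 = COGS $18,754.75 + ending $4,689.35

COGS = $18,754.75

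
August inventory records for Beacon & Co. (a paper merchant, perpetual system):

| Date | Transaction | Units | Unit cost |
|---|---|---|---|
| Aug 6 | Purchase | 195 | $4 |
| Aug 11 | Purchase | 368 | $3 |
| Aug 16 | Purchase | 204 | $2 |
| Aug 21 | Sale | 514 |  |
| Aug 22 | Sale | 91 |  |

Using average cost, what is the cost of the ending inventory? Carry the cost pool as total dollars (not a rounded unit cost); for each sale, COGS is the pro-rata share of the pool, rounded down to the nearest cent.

Ending inventory = $484.11

After Aug 6: 195 on hand, pool $780.00 (≈ $4.0000 each)
After Aug 11: 563 on hand, pool $1,884.00 (≈ $3.3464 each)
After Aug 16: 767 on hand, pool $2,292.00 (≈ $2.9883 each)
Aug 21, sell 514: 514/767 × $2,292.00 → $1,535.96
Aug 22, sell 91: 91/253 × $756.04 → $271.93
Total COGS = $1,535.96 + $271.93 = $1,807.89
Ending inventory (cost pool remaining) = $484.11
Check: goods available $2,292.00 = COGS $1,807.89 + ending $484.11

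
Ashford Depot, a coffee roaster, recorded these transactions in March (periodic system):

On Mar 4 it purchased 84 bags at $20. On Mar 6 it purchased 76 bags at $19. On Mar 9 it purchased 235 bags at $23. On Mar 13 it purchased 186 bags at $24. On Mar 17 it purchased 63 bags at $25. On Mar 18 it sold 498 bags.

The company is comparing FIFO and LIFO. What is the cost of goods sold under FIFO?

COGS = $11,001

FIFO COGS: 84 @ $20 + 76 @ $19 + 235 @ $23 + 103 @ $24 = $11,001
LIFO COGS: 63 @ $25 + 186 @ $24 + 235 @ $23 + 14 @ $19 = $11,710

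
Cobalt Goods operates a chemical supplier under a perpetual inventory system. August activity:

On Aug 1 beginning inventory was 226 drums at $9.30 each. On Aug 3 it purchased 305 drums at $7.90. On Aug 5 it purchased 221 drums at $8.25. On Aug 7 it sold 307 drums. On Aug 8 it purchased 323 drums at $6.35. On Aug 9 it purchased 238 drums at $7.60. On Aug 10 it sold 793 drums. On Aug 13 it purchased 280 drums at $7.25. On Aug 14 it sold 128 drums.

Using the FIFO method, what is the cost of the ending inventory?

Aug 7, 307 sold [FIFO — oldest first]: 226 @ $9.30 + 81 @ $7.90 = $2,741.70
Aug 10, 793 sold [FIFO — oldest first]: 224 @ $7.90 + 221 @ $8.25 + 323 @ $6.35 + 25 @ $7.60 = $5,833.90
Aug 14, 128 sold [FIFO — oldest first]: 128 @ $7.60 = $972.80
Total COGS = $2,741.70 + $5,833.90 + $972.80 = $9,548.40
Ending inventory: 85 @ $7.60 + 280 @ $7.25 = $2,676.00
Check: goods available $12,224.40 = COGS $9,548.40 + ending $2,676.00

Ending inventory = $2,676.00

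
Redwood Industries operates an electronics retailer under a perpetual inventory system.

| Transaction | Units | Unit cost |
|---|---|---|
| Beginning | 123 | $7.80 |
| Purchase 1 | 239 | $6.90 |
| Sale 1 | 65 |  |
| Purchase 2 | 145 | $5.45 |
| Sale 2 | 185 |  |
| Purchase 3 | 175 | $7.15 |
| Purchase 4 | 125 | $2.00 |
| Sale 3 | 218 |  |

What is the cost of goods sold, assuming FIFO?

COGS = $3,186.20

Sale 1 (65) [FIFO — oldest first]: 65 @ $7.80 = $507.00
Sale 2 (185) [FIFO — oldest first]: 58 @ $7.80 + 127 @ $6.90 = $1,328.70
Sale 3 (218) [FIFO — oldest first]: 112 @ $6.90 + 106 @ $5.45 = $1,350.50
Total COGS = $507.00 + $1,328.70 + $1,350.50 = $3,186.20
Ending inventory: 39 @ $5.45 + 175 @ $7.15 + 125 @ $2.00 = $1,713.80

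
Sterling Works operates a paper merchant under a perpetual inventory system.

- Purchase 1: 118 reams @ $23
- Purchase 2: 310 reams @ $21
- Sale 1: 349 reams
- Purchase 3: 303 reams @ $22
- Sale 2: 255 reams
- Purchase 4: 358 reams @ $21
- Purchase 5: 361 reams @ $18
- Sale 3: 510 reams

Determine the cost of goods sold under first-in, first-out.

COGS = $23,858

Sale 1 (349) [FIFO — oldest first]: 118 @ $23 + 231 @ $21 = $7,565
Sale 2 (255) [FIFO — oldest first]: 79 @ $21 + 176 @ $22 = $5,531
Sale 3 (510) [FIFO — oldest first]: 127 @ $22 + 358 @ $21 + 25 @ $18 = $10,762
Total COGS = $7,565 + $5,531 + $10,762 = $23,858
Ending inventory: 336 @ $18 = $6,048
Check: goods available $29,906 = COGS $23,858 + ending $6,048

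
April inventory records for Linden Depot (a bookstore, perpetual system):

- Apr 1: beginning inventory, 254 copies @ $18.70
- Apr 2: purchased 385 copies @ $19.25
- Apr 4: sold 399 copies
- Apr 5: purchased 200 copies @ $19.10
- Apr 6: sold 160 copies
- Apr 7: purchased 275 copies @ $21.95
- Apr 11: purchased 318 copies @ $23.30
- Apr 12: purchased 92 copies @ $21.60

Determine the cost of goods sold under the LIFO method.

Apr 4, 399 sold [LIFO — newest first]: 385 @ $19.25 + 14 @ $18.70 = $7,673.05
Apr 6, 160 sold [LIFO — newest first]: 160 @ $19.10 = $3,056.00
Total COGS = $7,673.05 + $3,056.00 = $10,729.05
Ending inventory: 240 @ $18.70 + 40 @ $19.10 + 275 @ $21.95 + 318 @ $23.30 + 92 @ $21.60 = $20,684.85
Check: goods available $31,413.90 = COGS $10,729.05 + ending $20,684.85

COGS = $10,729.05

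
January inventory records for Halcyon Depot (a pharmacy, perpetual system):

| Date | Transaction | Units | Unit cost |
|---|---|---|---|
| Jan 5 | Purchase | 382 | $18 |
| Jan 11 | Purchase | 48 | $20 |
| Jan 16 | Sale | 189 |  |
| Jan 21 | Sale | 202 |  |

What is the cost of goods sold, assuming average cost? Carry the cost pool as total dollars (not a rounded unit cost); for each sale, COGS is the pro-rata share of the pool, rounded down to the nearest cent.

After Jan 5: 382 on hand, pool $6,876.00 (≈ $18.0000 each)
After Jan 11: 430 on hand, pool $7,836.00 (≈ $18.2233 each)
Jan 16, sell 189: 189/430 × $7,836.00 → $3,444.19
Jan 21, sell 202: 202/241 × $4,391.81 → $3,681.10
Total COGS = $3,444.19 + $3,681.10 = $7,125.29
Ending inventory (cost pool remaining) = $710.71
Check: goods available $7,836.00 = COGS $7,125.29 + ending $710.71

COGS = $7,125.29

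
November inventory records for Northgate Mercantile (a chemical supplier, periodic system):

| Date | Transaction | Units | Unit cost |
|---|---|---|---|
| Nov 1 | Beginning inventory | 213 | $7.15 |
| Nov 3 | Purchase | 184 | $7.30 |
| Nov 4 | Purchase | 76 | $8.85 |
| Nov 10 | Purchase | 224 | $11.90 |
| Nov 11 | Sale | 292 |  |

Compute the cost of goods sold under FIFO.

Nov 11, 292 sold [FIFO — oldest first]: 213 @ $7.15 + 79 @ $7.30 = $2,099.65
Ending inventory: 105 @ $7.30 + 76 @ $8.85 + 224 @ $11.90 = $4,104.70

COGS = $2,099.65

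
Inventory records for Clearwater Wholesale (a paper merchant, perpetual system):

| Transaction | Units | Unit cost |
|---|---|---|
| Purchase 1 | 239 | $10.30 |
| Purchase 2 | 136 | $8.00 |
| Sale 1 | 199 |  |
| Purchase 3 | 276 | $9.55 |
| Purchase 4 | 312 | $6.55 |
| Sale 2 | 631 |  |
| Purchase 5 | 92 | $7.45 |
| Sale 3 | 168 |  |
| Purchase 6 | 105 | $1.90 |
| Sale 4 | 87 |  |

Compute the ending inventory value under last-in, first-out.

Sale 1 (199) [LIFO — newest first]: 136 @ $8.00 + 63 @ $10.30 = $1,736.90
Sale 2 (631) [LIFO — newest first]: 312 @ $6.55 + 276 @ $9.55 + 43 @ $10.30 = $5,122.30
Sale 3 (168) [LIFO — newest first]: 92 @ $7.45 + 76 @ $10.30 = $1,468.20
Sale 4 (87) [LIFO — newest first]: 87 @ $1.90 = $165.30
Total COGS = $1,736.90 + $5,122.30 + $1,468.20 + $165.30 = $8,492.70
Ending inventory: 57 @ $10.30 + 18 @ $1.90 = $621.30
Check: goods available $9,114.00 = COGS $8,492.70 + ending $621.30

Ending inventory = $621.30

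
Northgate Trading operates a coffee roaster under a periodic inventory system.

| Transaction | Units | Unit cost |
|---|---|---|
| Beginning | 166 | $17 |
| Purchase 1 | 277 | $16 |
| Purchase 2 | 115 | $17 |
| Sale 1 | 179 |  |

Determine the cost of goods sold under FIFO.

COGS = $3,030

Sale 1 (179) [FIFO — oldest first]: 166 @ $17 + 13 @ $16 = $3,030
Ending inventory: 264 @ $16 + 115 @ $17 = $6,179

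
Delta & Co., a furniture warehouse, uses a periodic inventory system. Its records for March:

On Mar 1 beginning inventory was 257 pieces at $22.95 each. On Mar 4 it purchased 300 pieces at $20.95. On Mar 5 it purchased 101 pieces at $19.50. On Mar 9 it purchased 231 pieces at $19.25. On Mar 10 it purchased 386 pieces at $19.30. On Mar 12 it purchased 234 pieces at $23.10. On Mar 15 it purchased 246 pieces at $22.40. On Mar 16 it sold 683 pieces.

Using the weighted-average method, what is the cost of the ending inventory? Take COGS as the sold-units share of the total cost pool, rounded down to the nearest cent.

Mar 16, sell 683: 683/1755 × $36,965.00 → $14,385.80
Ending inventory (cost pool remaining) = $22,579.20

Ending inventory = $22,579.20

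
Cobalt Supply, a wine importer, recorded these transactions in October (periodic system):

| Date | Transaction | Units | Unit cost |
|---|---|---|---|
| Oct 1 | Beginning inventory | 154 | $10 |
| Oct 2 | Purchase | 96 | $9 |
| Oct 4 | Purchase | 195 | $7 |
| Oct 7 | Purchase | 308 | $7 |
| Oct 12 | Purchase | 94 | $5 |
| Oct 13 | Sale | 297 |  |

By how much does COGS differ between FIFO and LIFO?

FIFO COGS: 154 @ $10 + 96 @ $9 + 47 @ $7 = $2,733
LIFO COGS: 94 @ $5 + 203 @ $7 = $1,891
Difference = |$2,733 − $1,891| = $842

$842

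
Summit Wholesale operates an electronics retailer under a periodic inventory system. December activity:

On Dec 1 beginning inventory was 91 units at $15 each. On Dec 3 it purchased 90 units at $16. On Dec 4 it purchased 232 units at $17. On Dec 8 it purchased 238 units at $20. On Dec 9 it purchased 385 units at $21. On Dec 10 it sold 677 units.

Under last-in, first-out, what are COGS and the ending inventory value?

COGS = $13,763; ending inventory = $5,831

Dec 10, 677 sold [LIFO — newest first]: 385 @ $21 + 238 @ $20 + 54 @ $17 = $13,763
Ending inventory: 91 @ $15 + 90 @ $16 + 178 @ $17 = $5,831
Check: goods available $19,594 = COGS $13,763 + ending $5,831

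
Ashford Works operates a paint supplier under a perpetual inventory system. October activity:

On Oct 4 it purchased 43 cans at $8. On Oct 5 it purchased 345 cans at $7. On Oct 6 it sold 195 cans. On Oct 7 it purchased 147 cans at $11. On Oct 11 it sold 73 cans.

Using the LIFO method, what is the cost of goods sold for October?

COGS = $2,168

Oct 6, 195 sold [LIFO — newest first]: 195 @ $7 = $1,365
Oct 11, 73 sold [LIFO — newest first]: 73 @ $11 = $803
Total COGS = $1,365 + $803 = $2,168
Ending inventory: 43 @ $8 + 150 @ $7 + 74 @ $11 = $2,208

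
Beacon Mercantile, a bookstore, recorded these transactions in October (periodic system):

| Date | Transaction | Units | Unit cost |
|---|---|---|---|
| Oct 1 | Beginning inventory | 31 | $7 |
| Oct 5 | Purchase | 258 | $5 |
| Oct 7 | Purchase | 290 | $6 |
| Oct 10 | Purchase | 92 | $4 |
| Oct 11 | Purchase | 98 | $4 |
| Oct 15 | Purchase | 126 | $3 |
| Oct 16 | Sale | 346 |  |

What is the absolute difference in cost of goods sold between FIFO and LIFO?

FIFO COGS: 31 @ $7 + 258 @ $5 + 57 @ $6 = $1,849
LIFO COGS: 126 @ $3 + 98 @ $4 + 92 @ $4 + 30 @ $6 = $1,318
Difference = |$1,849 − $1,318| = $531

$531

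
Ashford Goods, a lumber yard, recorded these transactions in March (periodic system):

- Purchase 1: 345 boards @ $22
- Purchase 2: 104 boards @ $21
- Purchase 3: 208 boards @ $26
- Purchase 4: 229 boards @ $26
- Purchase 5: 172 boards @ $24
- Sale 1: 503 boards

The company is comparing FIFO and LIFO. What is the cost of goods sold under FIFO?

COGS = $11,178

FIFO COGS: 345 @ $22 + 104 @ $21 + 54 @ $26 = $11,178
LIFO COGS: 172 @ $24 + 229 @ $26 + 102 @ $26 = $12,734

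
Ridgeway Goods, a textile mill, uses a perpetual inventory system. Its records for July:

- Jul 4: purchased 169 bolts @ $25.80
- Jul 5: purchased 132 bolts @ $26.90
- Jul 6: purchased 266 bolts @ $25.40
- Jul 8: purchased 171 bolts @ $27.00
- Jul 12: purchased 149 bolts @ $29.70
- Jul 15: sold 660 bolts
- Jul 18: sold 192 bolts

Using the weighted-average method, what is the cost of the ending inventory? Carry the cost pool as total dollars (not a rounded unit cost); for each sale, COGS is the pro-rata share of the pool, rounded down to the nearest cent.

Ending inventory = $935.56

After Jul 4: 169 on hand, pool $4,360.20 (≈ $25.8000 each)
After Jul 5: 301 on hand, pool $7,911.00 (≈ $26.2824 each)
After Jul 6: 567 on hand, pool $14,667.40 (≈ $25.8684 each)
After Jul 8: 738 on hand, pool $19,284.40 (≈ $26.1306 each)
After Jul 12: 887 on hand, pool $23,709.70 (≈ $26.7302 each)
Jul 15, sell 660: 660/887 × $23,709.70 → $17,641.94
Jul 18, sell 192: 192/227 × $6,067.76 → $5,132.20
Total COGS = $17,641.94 + $5,132.20 = $22,774.14
Ending inventory (cost pool remaining) = $935.56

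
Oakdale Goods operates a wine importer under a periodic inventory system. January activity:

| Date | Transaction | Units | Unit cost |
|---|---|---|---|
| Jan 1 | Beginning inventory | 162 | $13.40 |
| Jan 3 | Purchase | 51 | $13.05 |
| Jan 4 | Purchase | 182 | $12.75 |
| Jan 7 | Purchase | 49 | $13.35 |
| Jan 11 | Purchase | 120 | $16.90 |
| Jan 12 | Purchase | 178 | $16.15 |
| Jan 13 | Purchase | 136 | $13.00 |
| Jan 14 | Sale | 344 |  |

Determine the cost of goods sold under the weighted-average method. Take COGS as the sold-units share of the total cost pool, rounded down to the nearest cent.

COGS = $4,890.32

Jan 14, sell 344: 344/878 × $12,481.70 → $4,890.32
Ending inventory (cost pool remaining) = $7,591.38
Check: goods available $12,481.70 = COGS $4,890.32 + ending $7,591.38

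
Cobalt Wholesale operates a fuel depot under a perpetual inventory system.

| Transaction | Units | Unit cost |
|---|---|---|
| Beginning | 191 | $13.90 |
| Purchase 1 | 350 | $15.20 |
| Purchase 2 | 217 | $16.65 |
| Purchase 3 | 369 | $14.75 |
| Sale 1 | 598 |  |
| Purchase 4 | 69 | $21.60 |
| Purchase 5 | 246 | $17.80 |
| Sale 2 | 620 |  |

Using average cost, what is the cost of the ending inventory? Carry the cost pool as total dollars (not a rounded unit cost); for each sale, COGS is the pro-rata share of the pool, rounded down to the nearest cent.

After Beginning: 191 on hand, pool $2,654.90 (≈ $13.9000 each)
After Purchase 1: 541 on hand, pool $7,974.90 (≈ $14.7410 each)
After Purchase 2: 758 on hand, pool $11,587.95 (≈ $15.2875 each)
After Purchase 3: 1127 on hand, pool $17,030.70 (≈ $15.1115 each)
Sale 1, sell 598: 598/1127 × $17,030.70 → $9,036.69
After Purchase 4: 598 on hand, pool $9,484.41 (≈ $15.8602 each)
After Purchase 5: 844 on hand, pool $13,863.21 (≈ $16.4256 each)
Sale 2, sell 620: 620/844 × $13,863.21 → $10,183.87
Total COGS = $9,036.69 + $10,183.87 = $19,220.56
Ending inventory (cost pool remaining) = $3,679.34

Ending inventory = $3,679.34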